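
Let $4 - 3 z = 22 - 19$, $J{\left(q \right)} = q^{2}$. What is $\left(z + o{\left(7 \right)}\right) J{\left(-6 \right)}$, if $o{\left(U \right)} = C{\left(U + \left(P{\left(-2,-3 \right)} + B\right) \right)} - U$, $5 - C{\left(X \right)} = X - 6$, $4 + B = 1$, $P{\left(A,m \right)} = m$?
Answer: $120$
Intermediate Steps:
$B = -3$ ($B = -4 + 1 = -3$)
$C{\left(X \right)} = 11 - X$ ($C{\left(X \right)} = 5 - \left(X - 6\right) = 5 - \left(-6 + X\right) = 11 - X$)
$z = \frac{1}{3}$ ($z = \frac{4}{3} - \frac{22 - 19}{3} = \frac{4}{3} - 1 = \frac{1}{3} \approx 0.33333$)
$o{\left(U \right)} = 17 - 2 U$ ($o{\left(U \right)} = \left(11 - \left(U - 6\right)\right) - U = \left(11 - \left(-6 + U\right)\right) - U = \left(17 - U\right) - U = 17 - 2 U$)
$\left(z + o{\left(7 \right)}\right) J{\left(-6 \right)} = \left(\frac{1}{3} + \left(17 - 14\right)\right) \left(-6\right)^{2} = \left(\frac{1}{3} + \left(17 - 14\right)\right) 36 = \left(\frac{1}{3} + 3\right) 36 = \frac{10}{3} \cdot 36 = 120$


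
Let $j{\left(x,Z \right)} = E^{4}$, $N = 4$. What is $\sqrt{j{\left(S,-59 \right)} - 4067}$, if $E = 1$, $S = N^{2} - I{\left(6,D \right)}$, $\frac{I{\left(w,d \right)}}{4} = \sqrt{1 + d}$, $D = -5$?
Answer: $i \sqrt{4066} \approx 63.765 i$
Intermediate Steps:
$I{\left(w,d \right)} = 4 \sqrt{1 + d}$
$S = 16 - 8 i$ ($S = 4^{2} - 4 \sqrt{1 - 5} = 16 - 4 \sqrt{-4} = 16 - 4 \cdot 2 i = 16 - 8 i \approx 16.0 - 8.0 i$)
$j{\left(x,Z \right)} = 1$ ($j{\left(x,Z \right)} = 1^{4} = 1$)
$\sqrt{j{\left(S,-59 \right)} - 4067} = \sqrt{1 - 4067} = \sqrt{-4066} = i \sqrt{4066}$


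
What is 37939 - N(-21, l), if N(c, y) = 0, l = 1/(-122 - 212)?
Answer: 37939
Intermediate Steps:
l = -1/334 (l = 1/(-334) = -1/334 ≈ -0.0029940)
37939 - N(-21, l) = 37939 - 1*0 = 37939 + 0 = 37939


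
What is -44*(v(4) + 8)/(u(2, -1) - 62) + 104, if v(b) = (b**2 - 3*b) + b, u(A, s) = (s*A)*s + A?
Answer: 3368/29 ≈ 116.14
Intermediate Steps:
u(A, s) = A + A*s**2 (u(A, s) = (A*s)*s + A = A*s**2 + A = A + A*s**2)
v(b) = b**2 - 2*b
-44*(v(4) + 8)/(u(2, -1) - 62) + 104 = -44*(4*(-2 + 4) + 8)/(2*(1 + (-1)**2) - 62) + 104 = -44*(4*2 + 8)/(2*(1 + 1) - 62) + 104 = -44*(8 + 8)/(2*2 - 62) + 104 = -704/(4 - 62) + 104 = -704/(-58) + 104 = -704*(-1)/58 + 104 = -44*(-8/29) + 104 = 352/29 + 104 = 3368/29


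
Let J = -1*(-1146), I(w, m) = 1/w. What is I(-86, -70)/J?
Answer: -1/98556 ≈ -1.0147e-5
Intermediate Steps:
J = 1146
I(-86, -70)/J = 1/(-86*1146) = -1/86*1/1146 = -1/98556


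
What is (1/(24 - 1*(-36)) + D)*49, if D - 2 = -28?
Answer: -76391/60 ≈ -1273.2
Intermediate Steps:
D = -26 (D = 2 - 28 = -26)
(1/(24 - 1*(-36)) + D)*49 = (1/(24 - 1*(-36)) - 26)*49 = (1/(24 + 36) - 26)*49 = (1/60 - 26)*49 = -1559/60*49 = -76391/60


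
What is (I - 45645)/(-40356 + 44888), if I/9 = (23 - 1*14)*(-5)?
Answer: -23025/2266 ≈ -10.161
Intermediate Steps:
I = -405 (I = 9*((23 - 1*14)*(-5)) = 9*((23 - 14)*(-5)) = 9*(9*(-5)) = 9*(-45) = -405)
(I - 45645)/(-40356 + 44888) = (-405 - 45645)/(-40356 + 44888) = -46050/4532 = -46050*1/4532 = -23025/2266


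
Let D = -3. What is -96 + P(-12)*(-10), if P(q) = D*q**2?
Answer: 4224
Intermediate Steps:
P(q) = -3*q**2
-96 + P(-12)*(-10) = -96 - 3*(-12)**2*(-10) = -96 - 3*144*(-10) = -96 - 432*(-10) = -96 + 4320 = 4224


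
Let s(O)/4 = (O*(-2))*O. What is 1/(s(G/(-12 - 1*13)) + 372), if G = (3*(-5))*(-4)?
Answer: 25/8148 ≈ 0.0030682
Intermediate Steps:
G = 60 (G = -15*(-4) = 60)
s(O) = -8*O**2 (s(O) = 4*((O*(-2))*O) = 4*((-2*O)*O) = 4*(-2*O**2) = -8*O**2)
1/(s(G/(-12 - 1*13)) + 372) = 1/(-8*3600/(-12 - 1*13)**2 + 372) = 1/(-8*3600/(-12 - 13)**2 + 372) = 1/(-8*(60/(-25))**2 + 372) = 1/(-8*(60*(-1/25))**2 + 372) = 1/(-8*(-12/5)**2 + 372) = 1/(-8*144/25 + 372) = 1/(-1152/25 + 372) = 1/(8148/25) = 25/8148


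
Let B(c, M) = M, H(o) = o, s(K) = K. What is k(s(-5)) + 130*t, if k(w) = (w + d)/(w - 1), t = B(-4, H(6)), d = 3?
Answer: 2341/3 ≈ 780.33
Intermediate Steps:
t = 6
k(w) = (3 + w)/(-1 + w) (k(w) = (w + 3)/(w - 1) = (3 + w)/(-1 + w))
k(s(-5)) + 130*t = (3 - 5)/(-1 - 5) + 130*6 = -2/(-6) + 780 = -⅙*(-2) + 780 = ⅓ + 780 = 2341/3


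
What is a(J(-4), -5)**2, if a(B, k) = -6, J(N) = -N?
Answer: 36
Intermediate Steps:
a(J(-4), -5)**2 = (-6)**2 = 36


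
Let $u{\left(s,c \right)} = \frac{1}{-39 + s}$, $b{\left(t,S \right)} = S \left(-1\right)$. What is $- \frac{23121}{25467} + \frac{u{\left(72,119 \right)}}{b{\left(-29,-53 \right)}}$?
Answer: $- \frac{13471054}{14847261} \approx -0.90731$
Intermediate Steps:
$b{\left(t,S \right)} = - S$
$- \frac{23121}{25467} + \frac{u{\left(72,119 \right)}}{b{\left(-29,-53 \right)}} = - \frac{23121}{25467} + \frac{1}{\left(-39 + 72\right) \left(\left(-1\right) \left(-53\right)\right)} = \left(-23121\right) \frac{1}{25467} + \frac{1}{33 \cdot 53} = - \frac{7707}{8489} + \frac{1}{33} \cdot \frac{1}{53} = - \frac{7707}{8489} + \frac{1}{1749} = - \frac{13471054}{14847261}$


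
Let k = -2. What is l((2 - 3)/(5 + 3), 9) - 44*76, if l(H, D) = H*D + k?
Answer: -26777/8 ≈ -3347.1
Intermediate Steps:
l(H, D) = -2 + D*H (l(H, D) = H*D - 2 = D*H - 2 = -2 + D*H)
l((2 - 3)/(5 + 3), 9) - 44*76 = (-2 + 9*((2 - 3)/(5 + 3))) - 44*76 = (-2 + 9*(-1/8)) - 3344 = (-2 + 9*(-1*⅛)) - 3344 = (-2 + 9*(-⅛)) - 3344 = (-2 - 9/8) - 3344 = -25/8 - 3344 = -26777/8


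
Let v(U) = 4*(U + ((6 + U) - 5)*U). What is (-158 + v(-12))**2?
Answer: 103684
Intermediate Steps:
v(U) = 4*U + 4*U*(1 + U) (v(U) = 4*(U + (1 + U)*U) = 4*(U + U*(1 + U)) = 4*U + 4*U*(1 + U))
(-158 + v(-12))**2 = (-158 + 4*(-12)*(2 - 12))**2 = (-158 + 4*(-12)*(-10))**2 = (-158 + 480)**2 = 322**2 = 103684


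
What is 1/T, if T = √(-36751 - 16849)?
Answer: -I*√134/2680 ≈ -0.0043193*I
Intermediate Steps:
T = 20*I*√134 (T = √(-53600) = 20*I*√134 ≈ 231.52*I)
1/T = 1/(20*I*√134) = -I*√134/2680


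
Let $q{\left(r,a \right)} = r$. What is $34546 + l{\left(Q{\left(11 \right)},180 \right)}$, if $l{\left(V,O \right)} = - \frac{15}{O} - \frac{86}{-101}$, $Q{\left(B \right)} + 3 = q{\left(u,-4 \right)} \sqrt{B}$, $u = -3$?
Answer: $\frac{41870683}{1212} \approx 34547.0$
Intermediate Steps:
$Q{\left(B \right)} = -3 - 3 \sqrt{B}$
$l{\left(V,O \right)} = \frac{86}{101} - \frac{15}{O}$ ($l{\left(V,O \right)} = - \frac{15}{O} - - \frac{86}{101} = - \frac{15}{O} + \frac{86}{101} = \frac{86}{101} - \frac{15}{O}$)
$34546 + l{\left(Q{\left(11 \right)},180 \right)} = 34546 + \left(\frac{86}{101} - \frac{15}{180}\right) = 34546 + \left(\frac{86}{101} - \frac{1}{12}\right) = 34546 + \frac{931}{1212} = \frac{41870683}{1212}$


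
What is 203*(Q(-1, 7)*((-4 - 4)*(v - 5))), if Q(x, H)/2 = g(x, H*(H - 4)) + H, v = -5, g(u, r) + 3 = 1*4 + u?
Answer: 227360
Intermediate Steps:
g(u, r) = 1 + u (g(u, r) = -3 + (1*4 + u) = -3 + (4 + u) = 1 + u)
Q(x, H) = 2 + 2*H + 2*x (Q(x, H) = 2*((1 + x) + H) = 2*(1 + H + x) = 2 + 2*H + 2*x)
203*(Q(-1, 7)*((-4 - 4)*(v - 5))) = 203*((2 + 2*7 + 2*(-1))*((-4 - 4)*(-5 - 5))) = 203*((2 + 14 - 2)*(-8*(-10))) = 203*(14*80) = 203*1120 = 227360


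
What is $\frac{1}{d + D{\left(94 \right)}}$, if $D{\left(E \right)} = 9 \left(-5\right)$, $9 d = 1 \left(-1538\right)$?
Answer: $- \frac{9}{1943} \approx -0.004632$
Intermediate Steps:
$d = - \frac{1538}{9}$ ($d = \frac{1 \left(-1538\right)}{9} = \frac{1}{9} \left(-1538\right) = - \frac{1538}{9} \approx -170.89$)
$D{\left(E \right)} = -45$
$\frac{1}{d + D{\left(94 \right)}} = \frac{1}{- \frac{1538}{9} - 45} = \frac{1}{- \frac{1943}{9}} = - \frac{9}{1943}$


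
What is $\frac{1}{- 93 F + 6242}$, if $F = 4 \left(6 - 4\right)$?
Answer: $\frac{1}{5498} \approx 0.00018188$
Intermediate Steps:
$F = 8$ ($F = 4 \cdot 2 = 8$)
$\frac{1}{- 93 F + 6242} = \frac{1}{\left(-93\right) 8 + 6242} = \frac{1}{-744 + 6242} = \frac{1}{5498}$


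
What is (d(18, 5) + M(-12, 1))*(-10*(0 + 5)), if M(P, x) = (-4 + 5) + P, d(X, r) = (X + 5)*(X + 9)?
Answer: -30500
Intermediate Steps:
d(X, r) = (5 + X)*(9 + X)
M(P, x) = 1 + P
(d(18, 5) + M(-12, 1))*(-10*(0 + 5)) = ((45 + 18**2 + 14*18) + (1 - 12))*(-10*(0 + 5)) = ((45 + 324 + 252) - 11)*(-10*5) = (621 - 11)*(-50) = 610*(-50) = -30500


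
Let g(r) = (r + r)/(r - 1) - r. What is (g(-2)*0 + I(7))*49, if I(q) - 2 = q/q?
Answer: 147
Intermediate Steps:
I(q) = 3 (I(q) = 2 + q/q = 2 + 1 = 3)
g(r) = -r + 2*r/(-1 + r) (g(r) = (2*r)/(-1 + r) - r = 2*r/(-1 + r) - r = -r + 2*r/(-1 + r))
(g(-2)*0 + I(7))*49 = (-2*(3 - 1*(-2))/(-1 - 2)*0 + 3)*49 = (-2*(3 + 2)/(-3)*0 + 3)*49 = (-2*(-1/3)*5*0 + 3)*49 = ((10/3)*0 + 3)*49 = (0 + 3)*49 = 3*49 = 147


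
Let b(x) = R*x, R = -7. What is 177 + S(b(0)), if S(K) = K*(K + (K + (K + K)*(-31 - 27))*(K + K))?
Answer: 177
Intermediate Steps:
b(x) = -7*x
S(K) = K*(K - 230*K²) (S(K) = K*(K + (K + (2*K)*(-58))*(2*K)) = K*(K + (K - 116*K)*(2*K)) = K*(K + (-115*K)*(2*K)) = K*(K - 230*K²))
177 + S(b(0)) = 177 + (-7*0)²*(1 - (-1610)*0) = 177 + 0²*(1 - 230*0) = 177 + 0*(1 + 0) = 177 + 0*1 = 177 + 0 = 177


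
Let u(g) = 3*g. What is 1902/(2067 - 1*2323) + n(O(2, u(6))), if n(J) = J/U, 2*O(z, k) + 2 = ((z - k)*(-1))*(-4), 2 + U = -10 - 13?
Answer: -19551/3200 ≈ -6.1097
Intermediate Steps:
U = -25 (U = -2 + (-10 - 13) = -2 - 23 = -25)
O(z, k) = -1 - 2*k + 2*z (O(z, k) = -1 + (((z - k)*(-1))*(-4))/2 = -1 + ((k - z)*(-4))/2 = -1 + (-4*k + 4*z)/2 = -1 + (-2*k + 2*z) = -1 - 2*k + 2*z)
n(J) = -J/25 (n(J) = J/(-25) = J*(-1/25) = -J/25)
1902/(2067 - 1*2323) + n(O(2, u(6))) = 1902/(2067 - 1*2323) - (-1 - 6*6 + 2*2)/25 = 1902/(2067 - 2323) - (-1 - 2*18 + 4)/25 = 1902/(-256) - (-1 - 36 + 4)/25 = 1902*(-1/256) - 1/25*(-33) = -951/128 + 33/25 = -19551/3200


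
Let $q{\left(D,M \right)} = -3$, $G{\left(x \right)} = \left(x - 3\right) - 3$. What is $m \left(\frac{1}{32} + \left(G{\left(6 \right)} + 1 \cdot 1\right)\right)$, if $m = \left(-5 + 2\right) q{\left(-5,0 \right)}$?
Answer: $\frac{297}{32} \approx 9.2813$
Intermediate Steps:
$G{\left(x \right)} = -6 + x$ ($G{\left(x \right)} = \left(-3 + x\right) - 3 = -6 + x$)
$m = 9$ ($m = \left(-5 + 2\right) \left(-3\right) = \left(-3\right) \left(-3\right) = 9$)
$m \left(\frac{1}{32} + \left(G{\left(6 \right)} + 1 \cdot 1\right)\right) = 9 \left(\frac{1}{32} + \left(\left(-6 + 6\right) + 1 \cdot 1\right)\right) = 9 \left(\frac{1}{32} + \left(0 + 1\right)\right) = 9 \left(\frac{1}{32} + 1\right) = 9 \cdot \frac{33}{32} = \frac{297}{32}$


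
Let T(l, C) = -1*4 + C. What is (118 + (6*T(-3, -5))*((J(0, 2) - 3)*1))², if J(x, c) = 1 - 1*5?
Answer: 246016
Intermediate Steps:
J(x, c) = -4 (J(x, c) = 1 - 5 = -4)
T(l, C) = -4 + C
(118 + (6*T(-3, -5))*((J(0, 2) - 3)*1))² = (118 + (6*(-4 - 5))*((-4 - 3)*1))² = (118 + (6*(-9))*(-7*1))² = (118 - 54*(-7))² = (118 + 378)² = 496² = 246016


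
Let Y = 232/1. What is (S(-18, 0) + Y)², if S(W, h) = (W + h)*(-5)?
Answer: 103684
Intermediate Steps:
S(W, h) = -5*W - 5*h
Y = 232 (Y = 232*1 = 232)
(S(-18, 0) + Y)² = ((-5*(-18) - 5*0) + 232)² = ((90 + 0) + 232)² = (90 + 232)² = 322² = 103684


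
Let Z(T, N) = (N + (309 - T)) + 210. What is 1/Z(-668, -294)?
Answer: 1/893 ≈ 0.0011198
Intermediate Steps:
Z(T, N) = 519 + N - T (Z(T, N) = (309 + N - T) + 210 = 519 + N - T)
1/Z(-668, -294) = 1/(519 - 294 - 1*(-668)) = 1/(519 - 294 + 668) = 1/893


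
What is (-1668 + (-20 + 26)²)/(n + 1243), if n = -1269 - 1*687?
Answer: 1632/713 ≈ 2.2889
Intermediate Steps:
n = -1956 (n = -1269 - 687 = -1956)
(-1668 + (-20 + 26)²)/(n + 1243) = (-1668 + (-20 + 26)²)/(-1956 + 1243) = (-1668 + 6²)/(-713) = (-1668 + 36)*(-1/713) = -1632*(-1/713) = 1632/713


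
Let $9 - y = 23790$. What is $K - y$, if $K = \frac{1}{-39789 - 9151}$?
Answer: $\frac{1163842139}{48940} \approx 23781.0$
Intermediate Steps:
$y = -23781$ ($y = 9 - 23790 = -23781$)
$K = - \frac{1}{48940}$ ($K = \frac{1}{-48940} = - \frac{1}{48940} \approx -2.0433 \cdot 10^{-5}$)
$K - y = - \frac{1}{48940} - -23781 = - \frac{1}{48940} + 23781 = \frac{1163842139}{48940}$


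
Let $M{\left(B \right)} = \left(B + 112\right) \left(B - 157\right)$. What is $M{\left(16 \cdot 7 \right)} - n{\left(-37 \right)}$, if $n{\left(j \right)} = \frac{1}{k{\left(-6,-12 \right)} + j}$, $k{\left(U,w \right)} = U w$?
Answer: $- \frac{352801}{35} \approx -10080.0$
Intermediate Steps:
$M{\left(B \right)} = \left(-157 + B\right) \left(112 + B\right)$ ($M{\left(B \right)} = \left(112 + B\right) \left(-157 + B\right) = \left(-157 + B\right) \left(112 + B\right)$)
$n{\left(j \right)} = \frac{1}{72 + j}$ ($n{\left(j \right)} = \frac{1}{\left(-6\right) \left(-12\right) + j} = \frac{1}{72 + j}$)
$M{\left(16 \cdot 7 \right)} - n{\left(-37 \right)} = \left(-17584 + \left(16 \cdot 7\right)^{2} - 45 \cdot 16 \cdot 7\right) - \frac{1}{72 - 37} = \left(-17584 + 112^{2} - 5040\right) - \frac{1}{35} = \left(-17584 + 12544 - 5040\right) - \frac{1}{35} = -10080 - \frac{1}{35} = - \frac{352801}{35}$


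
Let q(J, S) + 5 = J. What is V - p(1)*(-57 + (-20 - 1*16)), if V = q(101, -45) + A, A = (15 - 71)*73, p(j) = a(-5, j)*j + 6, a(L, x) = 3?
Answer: -3155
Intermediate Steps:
q(J, S) = -5 + J
p(j) = 6 + 3*j (p(j) = 3*j + 6 = 6 + 3*j)
A = -4088 (A = -56*73 = -4088)
V = -3992 (V = (-5 + 101) - 4088 = 96 - 4088 = -3992)
V - p(1)*(-57 + (-20 - 1*16)) = -3992 - (6 + 3*1)*(-57 + (-20 - 1*16)) = -3992 - (6 + 3)*(-57 + (-20 - 16)) = -3992 - 9*(-57 - 36) = -3992 - 9*(-93) = -3992 - 1*(-837) = -3992 + 837 = -3155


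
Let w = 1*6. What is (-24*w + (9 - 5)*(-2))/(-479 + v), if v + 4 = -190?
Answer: 152/673 ≈ 0.22585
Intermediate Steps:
v = -194 (v = -4 - 190 = -194)
w = 6
(-24*w + (9 - 5)*(-2))/(-479 + v) = (-24*6 + (9 - 5)*(-2))/(-479 - 194) = (-144 + 4*(-2))/(-673) = (-144 - 8)*(-1/673) = -152*(-1/673) = 152/673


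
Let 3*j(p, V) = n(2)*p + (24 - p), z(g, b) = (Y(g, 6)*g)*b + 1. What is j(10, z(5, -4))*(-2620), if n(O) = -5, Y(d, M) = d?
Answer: 31440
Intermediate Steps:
z(g, b) = 1 + b*g² (z(g, b) = (g*g)*b + 1 = g²*b + 1 = b*g² + 1 = 1 + b*g²)
j(p, V) = 8 - 2*p (j(p, V) = (-5*p + (24 - p))/3 = (24 - 6*p)/3 = 8 - 2*p)
j(10, z(5, -4))*(-2620) = (8 - 2*10)*(-2620) = (8 - 20)*(-2620) = -12*(-2620) = 31440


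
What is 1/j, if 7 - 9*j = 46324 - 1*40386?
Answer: -1/659 ≈ -0.0015175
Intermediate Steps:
j = -659 (j = 7/9 - (46324 - 1*40386)/9 = 7/9 - (46324 - 40386)/9 = 7/9 - ⅑*5938 = 7/9 - 5938/9 = -659)
1/j = 1/(-659) = -1/659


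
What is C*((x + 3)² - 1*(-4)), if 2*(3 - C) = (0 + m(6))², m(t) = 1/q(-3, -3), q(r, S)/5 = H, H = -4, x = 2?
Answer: 69571/800 ≈ 86.964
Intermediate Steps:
q(r, S) = -20 (q(r, S) = 5*(-4) = -20)
m(t) = -1/20 (m(t) = 1/(-20) = -1/20)
C = 2399/800 (C = 3 - (0 - 1/20)²/2 = 3 - (-1/20)²/2 = 3 - ½*1/400 = 3 - 1/800 = 2399/800 ≈ 2.9987)
C*((x + 3)² - 1*(-4)) = 2399*((2 + 3)² - 1*(-4))/800 = 2399*(5² + 4)/800 = 2399*(25 + 4)/800 = (2399/800)*29 = 69571/800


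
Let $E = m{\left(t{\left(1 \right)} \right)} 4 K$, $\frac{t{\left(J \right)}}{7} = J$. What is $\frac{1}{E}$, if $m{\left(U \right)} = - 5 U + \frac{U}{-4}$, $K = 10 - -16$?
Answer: $- \frac{1}{3822} \approx -0.00026164$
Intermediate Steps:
$K = 26$ ($K = 10 + 16 = 26$)
$t{\left(J \right)} = 7 J$
$m{\left(U \right)} = - \frac{21 U}{4}$ ($m{\left(U \right)} = - 5 U + U \left(- \frac{1}{4}\right) = - 5 U - \frac{U}{4} = - \frac{21 U}{4}$)
$E = -3822$ ($E = - \frac{21 \cdot 7 \cdot 1}{4} \cdot 4 \cdot 26 = \left(- \frac{21}{4}\right) 7 \cdot 4 \cdot 26 = \left(- \frac{147}{4}\right) 4 \cdot 26 = \left(-147\right) 26 = -3822$)
$\frac{1}{E} = \frac{1}{-3822} = - \frac{1}{3822}$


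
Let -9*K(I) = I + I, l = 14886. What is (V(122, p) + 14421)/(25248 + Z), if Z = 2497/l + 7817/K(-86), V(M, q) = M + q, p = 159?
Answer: 18821441592/32846240729 ≈ 0.57302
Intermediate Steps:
K(I) = -2*I/9 (K(I) = -(I + I)/9 = -2*I/9)
Z = 523852121/1280196 (Z = 2497/14886 + 7817/((-2/9*(-86))) = 2497*(1/14886) + 7817/(172/9) = 2497/14886 + 7817*(9/172) = 2497/14886 + 70353/172 = 523852121/1280196 ≈ 409.20)
(V(122, p) + 14421)/(25248 + Z) = ((122 + 159) + 14421)/(25248 + 523852121/1280196) = (281 + 14421)/(32846240729/1280196) = 14702*(1280196/32846240729) = 18821441592/32846240729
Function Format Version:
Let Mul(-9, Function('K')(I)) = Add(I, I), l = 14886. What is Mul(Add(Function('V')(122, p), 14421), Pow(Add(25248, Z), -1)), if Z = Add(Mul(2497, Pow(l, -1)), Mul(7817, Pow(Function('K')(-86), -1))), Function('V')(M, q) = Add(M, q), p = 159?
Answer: Rational(18821441592, 32846240729) ≈ 0.57302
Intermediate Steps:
Function('K')(I) = Mul(Rational(-2, 9), I) (Function('K')(I) = Mul(Rational(-1, 9), Add(I, I)) = Mul(Rational(-1, 9), Mul(2, I)) = Mul(Rational(-2, 9), I))
Z = Rational(523852121, 1280196) (Z = Add(Mul(2497, Pow(14886, -1)), Mul(7817, Pow(Mul(Rational(-2, 9), -86), -1))) = Add(Mul(2497, Rational(1, 14886)), Mul(7817, Pow(Rational(172, 9), -1))) = Add(Rational(2497, 14886), Mul(7817, Rational(9, 172))) = Add(Rational(2497, 14886), Rational(70353, 172)) = Rational(523852121, 1280196) ≈ 409.20)
Mul(Add(Function('V')(122, p), 14421), Pow(Add(25248, Z), -1)) = Mul(Add(Add(122, 159), 14421), Pow(Add(25248, Rational(523852121, 1280196)), -1)) = Mul(Add(281, 14421), Pow(Rational(32846240729, 1280196), -1)) = Mul(14702, Rational(1280196, 32846240729)) = Rational(18821441592, 32846240729)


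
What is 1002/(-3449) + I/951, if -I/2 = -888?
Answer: 1724174/1093333 ≈ 1.5770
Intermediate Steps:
I = 1776 (I = -2*(-888) = 1776)
1002/(-3449) + I/951 = 1002/(-3449) + 1776/951 = 1002*(-1/3449) + 1776*(1/951) = -1002/3449 + 592/317 = 1724174/1093333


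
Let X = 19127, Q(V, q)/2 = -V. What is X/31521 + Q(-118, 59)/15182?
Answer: 148912535/239275911 ≈ 0.62235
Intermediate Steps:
Q(V, q) = -2*V (Q(V, q) = 2*(-V) = -2*V)
X/31521 + Q(-118, 59)/15182 = 19127/31521 - 2*(-118)/15182 = 19127*(1/31521) + 236*(1/15182) = 19127/31521 + 118/7591 = 148912535/239275911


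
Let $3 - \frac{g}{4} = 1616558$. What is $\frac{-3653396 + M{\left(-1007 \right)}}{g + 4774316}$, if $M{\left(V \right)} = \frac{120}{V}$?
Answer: $\frac{919742473}{425936832} \approx 2.1593$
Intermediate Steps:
$g = -6466220$ ($g = 12 - 6466232 = -6466220$)
$\frac{-3653396 + M{\left(-1007 \right)}}{g + 4774316} = \frac{-3653396 + \frac{120}{-1007}}{-6466220 + 4774316} = \frac{-3653396 + 120 \left(- \frac{1}{1007}\right)}{-1691904} = \left(-3653396 - \frac{120}{1007}\right) \left(- \frac{1}{1691904}\right) = \left(- \frac{3678969892}{1007}\right) \left(- \frac{1}{1691904}\right) = \frac{919742473}{425936832}$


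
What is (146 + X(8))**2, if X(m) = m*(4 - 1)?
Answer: 28900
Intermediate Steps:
X(m) = 3*m (X(m) = m*3 = 3*m)
(146 + X(8))**2 = (146 + 3*8)**2 = (146 + 24)**2 = 170**2 = 28900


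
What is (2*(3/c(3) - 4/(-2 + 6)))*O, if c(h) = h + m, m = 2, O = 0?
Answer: 0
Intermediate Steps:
c(h) = 2 + h (c(h) = h + 2 = 2 + h)
(2*(3/c(3) - 4/(-2 + 6)))*O = (2*(3/(2 + 3) - 4/(-2 + 6)))*0 = (2*(3/5 - 4/4))*0 = (2*(3*(⅕) - 4*¼))*0 = (2*(⅗ - 1))*0 = (2*(-⅖))*0 = -⅘*0 = 0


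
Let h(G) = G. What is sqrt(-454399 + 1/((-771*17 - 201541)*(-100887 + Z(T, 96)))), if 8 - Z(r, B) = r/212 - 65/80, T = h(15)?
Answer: I*sqrt(2393855548310047270734645169173)/2295251536053 ≈ 674.09*I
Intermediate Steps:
T = 15
Z(r, B) = 141/16 - r/212 (Z(r, B) = 8 - (r/212 - 65/80) = 8 - (r*(1/212) - 65*1/80) = 8 - (r/212 - 13/16) = 8 - (-13/16 + r/212) = 8 + (13/16 - r/212) = 141/16 - r/212)
sqrt(-454399 + 1/((-771*17 - 201541)*(-100887 + Z(T, 96)))) = sqrt(-454399 + 1/((-771*17 - 201541)*(-100887 + (141/16 - 1/212*15)))) = sqrt(-454399 + 1/((-13107 - 201541)*(-100887 + (141/16 - 15/212)))) = sqrt(-454399 + 1/(-214648*(-100887 + 7413/848))) = sqrt(-454399 + 1/(-214648*(-85544763/848))) = sqrt(-454399 + 1/(2295251536053/106)) = sqrt(-454399 + 106/2295251536053) = sqrt(-1042960002730947041/2295251536053) = I*sqrt(2393855548310047270734645169173)/2295251536053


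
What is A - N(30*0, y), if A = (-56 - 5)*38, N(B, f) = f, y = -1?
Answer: -2317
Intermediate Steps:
A = -2318 (A = -61*38 = -2318)
A - N(30*0, y) = -2318 - 1*(-1) = -2318 + 1 = -2317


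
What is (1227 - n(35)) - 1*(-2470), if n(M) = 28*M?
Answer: 2717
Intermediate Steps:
(1227 - n(35)) - 1*(-2470) = (1227 - 28*35) - 1*(-2470) = (1227 - 1*980) + 2470 = (1227 - 980) + 2470 = 247 + 2470 = 2717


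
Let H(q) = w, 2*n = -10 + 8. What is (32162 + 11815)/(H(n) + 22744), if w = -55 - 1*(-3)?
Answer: 14659/7564 ≈ 1.9380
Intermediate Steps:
w = -52 (w = -55 + 3 = -52)
n = -1 (n = (-10 + 8)/2 = (1/2)*(-2) = -1)
H(q) = -52
(32162 + 11815)/(H(n) + 22744) = (32162 + 11815)/(-52 + 22744) = 43977/22692 = 43977*(1/22692) = 14659/7564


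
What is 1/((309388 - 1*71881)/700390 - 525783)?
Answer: -700390/368252917863 ≈ -1.9019e-6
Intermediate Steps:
1/((309388 - 1*71881)/700390 - 525783) = 1/((309388 - 71881)*(1/700390) - 525783) = 1/(237507*(1/700390) - 525783) = 1/(237507/700390 - 525783) = 1/(-368252917863/700390) = -700390/368252917863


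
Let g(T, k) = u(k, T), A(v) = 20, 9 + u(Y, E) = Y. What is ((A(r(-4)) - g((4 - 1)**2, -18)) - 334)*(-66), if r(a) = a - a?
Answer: 18942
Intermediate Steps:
r(a) = 0
u(Y, E) = -9 + Y
g(T, k) = -9 + k
((A(r(-4)) - g((4 - 1)**2, -18)) - 334)*(-66) = ((20 - (-9 - 18)) - 334)*(-66) = ((20 - 1*(-27)) - 334)*(-66) = ((20 + 27) - 334)*(-66) = (47 - 334)*(-66) = -287*(-66) = 18942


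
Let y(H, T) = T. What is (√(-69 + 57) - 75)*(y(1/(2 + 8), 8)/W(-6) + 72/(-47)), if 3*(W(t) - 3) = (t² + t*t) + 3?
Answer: 30750/329 - 820*I*√3/329 ≈ 93.465 - 4.317*I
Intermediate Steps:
W(t) = 4 + 2*t²/3 (W(t) = 3 + ((t² + t*t) + 3)/3 = 3 + ((t² + t²) + 3)/3 = 3 + (2*t² + 3)/3 = 3 + (3 + 2*t²)/3 = 3 + (1 + 2*t²/3) = 4 + 2*t²/3)
(√(-69 + 57) - 75)*(y(1/(2 + 8), 8)/W(-6) + 72/(-47)) = (√(-69 + 57) - 75)*(8/(4 + (⅔)*(-6)²) + 72/(-47)) = (√(-12) - 75)*(8/(4 + (⅔)*36) + 72*(-1/47)) = (2*I*√3 - 75)*(8/(4 + 24) - 72/47) = (-75 + 2*I*√3)*(8/28 - 72/47) = (-75 + 2*I*√3)*(8*(1/28) - 72/47) = (-75 + 2*I*√3)*(2/7 - 72/47) = (-75 + 2*I*√3)*(-410/329) = 30750/329 - 820*I*√3/329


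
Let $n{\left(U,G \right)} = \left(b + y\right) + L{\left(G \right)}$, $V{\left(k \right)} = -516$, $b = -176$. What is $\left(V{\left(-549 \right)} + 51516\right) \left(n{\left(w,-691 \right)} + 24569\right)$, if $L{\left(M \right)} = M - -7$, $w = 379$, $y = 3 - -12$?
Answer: $1209924000$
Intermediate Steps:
$y = 15$ ($y = 3 + 12 = 15$)
$L{\left(M \right)} = 7 + M$ ($L{\left(M \right)} = M + 7 = 7 + M$)
$n{\left(U,G \right)} = -154 + G$ ($n{\left(U,G \right)} = \left(-176 + 15\right) + \left(7 + G\right) = -161 + \left(7 + G\right) = -154 + G$)
$\left(V{\left(-549 \right)} + 51516\right) \left(n{\left(w,-691 \right)} + 24569\right) = \left(-516 + 51516\right) \left(\left(-154 - 691\right) + 24569\right) = 51000 \left(-845 + 24569\right) = 51000 \cdot 23724 = 1209924000$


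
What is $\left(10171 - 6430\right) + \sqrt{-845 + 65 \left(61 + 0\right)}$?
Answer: $3741 + 4 \sqrt{195} \approx 3796.9$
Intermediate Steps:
$\left(10171 - 6430\right) + \sqrt{-845 + 65 \left(61 + 0\right)} = 3741 + \sqrt{-845 + 65 \cdot 61} = 3741 + \sqrt{-845 + 3965} = 3741 + \sqrt{3120} = 3741 + 4 \sqrt{195}$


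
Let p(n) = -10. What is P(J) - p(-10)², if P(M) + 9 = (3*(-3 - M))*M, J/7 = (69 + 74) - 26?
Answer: -2019763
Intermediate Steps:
J = 819 (J = 7*((69 + 74) - 26) = 7*(143 - 26) = 7*117 = 819)
P(M) = -9 + M*(-9 - 3*M) (P(M) = -9 + (3*(-3 - M))*M = -9 + (-9 - 3*M)*M = -9 + M*(-9 - 3*M))
P(J) - p(-10)² = (-9 - 9*819 - 3*819²) - 1*(-10)² = (-9 - 7371 - 3*670761) - 1*100 = (-9 - 7371 - 2012283) - 100 = -2019663 - 100 = -2019763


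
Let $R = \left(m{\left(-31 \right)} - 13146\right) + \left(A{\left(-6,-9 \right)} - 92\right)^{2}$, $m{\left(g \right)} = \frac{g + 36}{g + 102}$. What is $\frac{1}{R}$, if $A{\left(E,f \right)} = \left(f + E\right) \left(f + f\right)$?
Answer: $\frac{71}{1316203} \approx 5.3943 \cdot 10^{-5}$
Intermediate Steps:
$m{\left(g \right)} = \frac{36 + g}{102 + g}$
$A{\left(E,f \right)} = 2 f \left(E + f\right)$ ($A{\left(E,f \right)} = \left(E + f\right) 2 f = 2 f \left(E + f\right)$)
$R = \frac{1316203}{71}$ ($R = \left(\frac{36 - 31}{102 - 31} - 13146\right) + \left(2 \left(-9\right) \left(-6 - 9\right) - 92\right)^{2} = \left(\frac{1}{71} \cdot 5 - 13146\right) + \left(2 \left(-9\right) \left(-15\right) - 92\right)^{2} = \left(\frac{1}{71} \cdot 5 - 13146\right) + \left(270 - 92\right)^{2} = \left(\frac{5}{71} - 13146\right) + 178^{2} = - \frac{933361}{71} + 31684 = \frac{1316203}{71} \approx 18538.0$)
$\frac{1}{R} = \frac{1}{\frac{1316203}{71}} = \frac{71}{1316203}$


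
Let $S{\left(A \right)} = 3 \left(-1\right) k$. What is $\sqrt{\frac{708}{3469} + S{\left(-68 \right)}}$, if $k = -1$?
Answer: $\frac{3 \sqrt{4284215}}{3469} \approx 1.79$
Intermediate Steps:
$S{\left(A \right)} = 3$ ($S{\left(A \right)} = 3 \left(-1\right) \left(-1\right) = \left(-3\right) \left(-1\right) = 3$)
$\sqrt{\frac{708}{3469} + S{\left(-68 \right)}} = \sqrt{\frac{708}{3469} + 3} = \sqrt{\frac{11115}{3469}} = \frac{3 \sqrt{4284215}}{3469}$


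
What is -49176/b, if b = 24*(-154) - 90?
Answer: 8196/631 ≈ 12.989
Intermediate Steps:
b = -3786 (b = -3696 - 90 = -3786)
-49176/b = -49176/(-3786) = -49176*(-1/3786) = 8196/631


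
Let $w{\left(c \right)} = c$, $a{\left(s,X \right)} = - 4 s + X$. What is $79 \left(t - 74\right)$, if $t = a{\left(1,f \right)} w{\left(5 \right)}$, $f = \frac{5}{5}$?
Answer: $-7031$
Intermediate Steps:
$f = 1$ ($f = 5 \cdot \frac{1}{5} = 1$)
$a{\left(s,X \right)} = X - 4 s$
$t = -15$ ($t = \left(1 - 4\right) 5 = \left(-3\right) 5 = -15$)
$79 \left(t - 74\right) = 79 \left(-15 - 74\right) = 79 \left(-89\right) = -7031$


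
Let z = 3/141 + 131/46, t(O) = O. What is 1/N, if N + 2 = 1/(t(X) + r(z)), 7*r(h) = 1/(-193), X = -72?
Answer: -97273/195897 ≈ -0.49655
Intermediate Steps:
z = 6203/2162 (z = 3*(1/141) + 131*(1/46) = 1/47 + 131/46 = 6203/2162 ≈ 2.8691)
r(h) = -1/1351 (r(h) = (1/7)/(-193) = (1/7)*(-1/193) = -1/1351)
N = -195897/97273 (N = -2 + 1/(-72 - 1/1351) = -2 + 1/(-97273/1351) = -2 - 1351/97273 = -195897/97273 ≈ -2.0139)
1/N = 1/(-195897/97273) = -97273/195897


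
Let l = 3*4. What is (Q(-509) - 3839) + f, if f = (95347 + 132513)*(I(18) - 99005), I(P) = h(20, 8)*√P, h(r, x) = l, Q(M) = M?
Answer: -22559283648 + 8202960*√2 ≈ -2.2548e+10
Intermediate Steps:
l = 12
h(r, x) = 12
I(P) = 12*√P
f = -22559279300 + 8202960*√2 (f = (95347 + 132513)*(12*√18 - 99005) = 227860*(12*(3*√2) - 99005) = 227860*(36*√2 - 99005) = 227860*(-99005 + 36*√2) = -22559279300 + 8202960*√2 ≈ -2.2548e+10)
(Q(-509) - 3839) + f = (-509 - 3839) + (-22559279300 + 8202960*√2) = -4348 + (-22559279300 + 8202960*√2) = -22559283648 + 8202960*√2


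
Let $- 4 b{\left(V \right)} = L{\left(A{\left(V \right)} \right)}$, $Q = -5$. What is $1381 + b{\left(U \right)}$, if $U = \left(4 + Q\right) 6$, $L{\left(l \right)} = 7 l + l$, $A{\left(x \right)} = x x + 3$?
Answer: $1303$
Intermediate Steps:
$A{\left(x \right)} = 3 + x^{2}$ ($A{\left(x \right)} = x^{2} + 3 = 3 + x^{2}$)
$L{\left(l \right)} = 8 l$
$U = -6$ ($U = \left(4 - 5\right) 6 = \left(-1\right) 6 = -6$)
$b{\left(V \right)} = -6 - 2 V^{2}$ ($b{\left(V \right)} = - \frac{8 \left(3 + V^{2}\right)}{4} = - \frac{24 + 8 V^{2}}{4} = -6 - 2 V^{2}$)
$1381 + b{\left(U \right)} = 1381 - \left(6 + 2 \left(-6\right)^{2}\right) = 1381 - 78 = 1303$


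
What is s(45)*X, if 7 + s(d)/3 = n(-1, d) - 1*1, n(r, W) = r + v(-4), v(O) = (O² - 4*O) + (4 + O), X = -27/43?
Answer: -1863/43 ≈ -43.326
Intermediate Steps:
X = -27/43 (X = -27*1/43 = -27/43 ≈ -0.62791)
v(O) = 4 + O² - 3*O
n(r, W) = 32 + r (n(r, W) = r + (4 + (-4)² - 3*(-4)) = r + (4 + 16 + 12) = r + 32 = 32 + r)
s(d) = 69 (s(d) = -21 + 3*((32 - 1) - 1*1) = -21 + 3*(31 - 1) = -21 + 3*30 = -21 + 90 = 69)
s(45)*X = 69*(-27/43) = -1863/43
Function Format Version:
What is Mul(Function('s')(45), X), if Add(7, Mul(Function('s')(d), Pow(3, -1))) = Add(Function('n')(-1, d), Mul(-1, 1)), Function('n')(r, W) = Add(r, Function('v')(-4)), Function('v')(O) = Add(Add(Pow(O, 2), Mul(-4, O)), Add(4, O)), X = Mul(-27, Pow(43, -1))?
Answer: Rational(-1863, 43) ≈ -43.326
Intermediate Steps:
X = Rational(-27, 43) (X = Mul(-27, Rational(1, 43)) = Rational(-27, 43) ≈ -0.62791)
Function('v')(O) = Add(4, Pow(O, 2), Mul(-3, O))
Function('n')(r, W) = Add(32, r) (Function('n')(r, W) = Add(r, Add(4, Pow(-4, 2), Mul(-3, -4))) = Add(r, Add(4, 16, 12)) = Add(r, 32) = Add(32, r))
Function('s')(d) = 69 (Function('s')(d) = Add(-21, Mul(3, Add(Add(32, -1), Mul(-1, 1)))) = Add(-21, Mul(3, Add(31, -1))) = Add(-21, Mul(3, 30)) = Add(-21, 90) = 69)
Mul(Function('s')(45), X) = Mul(69, Rational(-27, 43)) = Rational(-1863, 43)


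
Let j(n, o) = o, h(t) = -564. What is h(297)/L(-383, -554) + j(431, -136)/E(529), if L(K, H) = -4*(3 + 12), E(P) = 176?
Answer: 949/110 ≈ 8.6273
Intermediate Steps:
L(K, H) = -60 (L(K, H) = -4*15 = -60)
h(297)/L(-383, -554) + j(431, -136)/E(529) = -564/(-60) - 136/176 = -564*(-1/60) - 136*1/176 = 47/5 - 17/22 = 949/110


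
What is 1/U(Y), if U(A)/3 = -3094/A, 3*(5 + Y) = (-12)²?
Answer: -43/9282 ≈ -0.0046326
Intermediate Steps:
Y = 43 (Y = -5 + (⅓)*(-12)² = -5 + (⅓)*144 = -5 + 48 = 43)
U(A) = -9282/A (U(A) = 3*(-3094/A) = -9282/A)
1/U(Y) = 1/(-9282/43) = -43/9282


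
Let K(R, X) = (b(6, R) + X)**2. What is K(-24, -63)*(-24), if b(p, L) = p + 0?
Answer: -77976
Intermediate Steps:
b(p, L) = p
K(R, X) = (6 + X)**2
K(-24, -63)*(-24) = (6 - 63)**2*(-24) = (-57)**2*(-24) = 3249*(-24) = -77976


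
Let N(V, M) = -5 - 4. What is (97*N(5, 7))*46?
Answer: -40158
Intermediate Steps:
N(V, M) = -9
(97*N(5, 7))*46 = (97*(-9))*46 = -873*46 = -40158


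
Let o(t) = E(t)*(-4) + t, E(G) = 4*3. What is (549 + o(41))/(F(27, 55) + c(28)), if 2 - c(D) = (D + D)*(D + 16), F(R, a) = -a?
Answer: -542/2517 ≈ -0.21534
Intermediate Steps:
E(G) = 12
o(t) = -48 + t (o(t) = 12*(-4) + t = -48 + t)
c(D) = 2 - 2*D*(16 + D) (c(D) = 2 - (D + D)*(D + 16) = 2 - 2*D*(16 + D))
(549 + o(41))/(F(27, 55) + c(28)) = (549 + (-48 + 41))/(-1*55 + (2 - 32*28 - 2*28²)) = (549 - 7)/(-55 + (2 - 896 - 2*784)) = 542/(-55 + (2 - 896 - 1568)) = 542/(-55 - 2462) = 542/(-2517) = 542*(-1/2517) = -542/2517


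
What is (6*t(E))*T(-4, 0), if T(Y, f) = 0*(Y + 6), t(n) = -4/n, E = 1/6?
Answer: 0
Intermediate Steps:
E = ⅙ ≈ 0.16667
T(Y, f) = 0 (T(Y, f) = 0*(6 + Y) = 0)
(6*t(E))*T(-4, 0) = (6*(-4/⅙))*0 = (6*(-4*6))*0 = (6*(-24))*0 = -144*0 = 0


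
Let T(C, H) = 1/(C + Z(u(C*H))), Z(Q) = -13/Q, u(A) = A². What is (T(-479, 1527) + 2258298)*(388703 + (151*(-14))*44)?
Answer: 171118945338514007358921201/256262237841244 ≈ 6.6775e+11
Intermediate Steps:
T(C, H) = 1/(C - 13/(C²*H²)) (T(C, H) = 1/(C - 13*1/(C²*H²)) = 1/(C - 13/(C²*H²)))
(T(-479, 1527) + 2258298)*(388703 + (151*(-14))*44) = ((-479)²*1527²/(-13 + (-479)³*1527²) + 2258298)*(388703 + (151*(-14))*44) = (229441*2331729/(-13 - 109902239*2331729) + 2258298)*(388703 - 2114*44) = (229441*2331729/(-13 - 256262237841231) + 2258298)*(388703 - 93016) = (229441*2331729/(-256262237841244) + 2258298)*295687 = (229441*2331729*(-1/256262237841244) + 2258298)*295687 = (-534994233489/256262237841244 + 2258298)*295687 = (578716498657411409223/256262237841244)*295687 = 171118945338514007358921201/256262237841244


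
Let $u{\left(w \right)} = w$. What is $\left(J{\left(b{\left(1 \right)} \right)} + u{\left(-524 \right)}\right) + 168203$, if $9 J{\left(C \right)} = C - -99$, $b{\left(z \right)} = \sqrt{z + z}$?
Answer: $167690 + \frac{\sqrt{2}}{9} \approx 1.6769 \cdot 10^{5}$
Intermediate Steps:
$b{\left(z \right)} = \sqrt{2} \sqrt{z}$ ($b{\left(z \right)} = \sqrt{2 z} = \sqrt{2} \sqrt{z}$)
$J{\left(C \right)} = 11 + \frac{C}{9}$ ($J{\left(C \right)} = \frac{C - -99}{9} = \frac{C + 99}{9} = \frac{99 + C}{9} = 11 + \frac{C}{9}$)
$\left(J{\left(b{\left(1 \right)} \right)} + u{\left(-524 \right)}\right) + 168203 = \left(\left(11 + \frac{\sqrt{2} \sqrt{1}}{9}\right) - 524\right) + 168203 = \left(\left(11 + \frac{\sqrt{2} \cdot 1}{9}\right) - 524\right) + 168203 = \left(\left(11 + \frac{\sqrt{2}}{9}\right) - 524\right) + 168203 = \left(-513 + \frac{\sqrt{2}}{9}\right) + 168203 = 167690 + \frac{\sqrt{2}}{9}$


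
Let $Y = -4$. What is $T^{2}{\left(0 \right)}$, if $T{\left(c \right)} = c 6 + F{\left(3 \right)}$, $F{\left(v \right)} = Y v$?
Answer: $144$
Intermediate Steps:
$F{\left(v \right)} = - 4 v$
$T{\left(c \right)} = -12 + 6 c$ ($T{\left(c \right)} = c 6 - 12 = 6 c - 12 = -12 + 6 c$)
$T^{2}{\left(0 \right)} = \left(-12 + 6 \cdot 0\right)^{2} = \left(-12 + 0\right)^{2} = \left(-12\right)^{2} = 144$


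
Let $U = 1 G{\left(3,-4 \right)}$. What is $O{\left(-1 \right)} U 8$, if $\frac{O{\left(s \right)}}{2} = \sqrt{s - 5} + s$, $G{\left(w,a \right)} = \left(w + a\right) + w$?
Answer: $-32 + 32 i \sqrt{6} \approx -32.0 + 78.384 i$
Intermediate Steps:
$G{\left(w,a \right)} = a + 2 w$ ($G{\left(w,a \right)} = \left(a + w\right) + w = a + 2 w$)
$O{\left(s \right)} = 2 s + 2 \sqrt{-5 + s}$ ($O{\left(s \right)} = 2 \left(\sqrt{s - 5} + s\right) = 2 \left(\sqrt{-5 + s} + s\right) = 2 \left(s + \sqrt{-5 + s}\right) = 2 s + 2 \sqrt{-5 + s}$)
$U = 2$ ($U = 1 \left(-4 + 2 \cdot 3\right) = 1 \left(-4 + 6\right) = 1 \cdot 2 = 2$)
$O{\left(-1 \right)} U 8 = \left(2 \left(-1\right) + 2 \sqrt{-5 - 1}\right) 2 \cdot 8 = \left(-2 + 2 \sqrt{-6}\right) 2 \cdot 8 = \left(-2 + 2 i \sqrt{6}\right) 2 \cdot 8 = \left(-4 + 4 i \sqrt{6}\right) 8 = -32 + 32 i \sqrt{6}$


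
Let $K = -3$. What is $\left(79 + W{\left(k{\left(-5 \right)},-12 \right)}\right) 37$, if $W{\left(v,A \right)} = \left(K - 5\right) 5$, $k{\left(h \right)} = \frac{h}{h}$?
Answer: $1443$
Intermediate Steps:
$k{\left(h \right)} = 1$
$W{\left(v,A \right)} = -40$ ($W{\left(v,A \right)} = \left(-3 - 5\right) 5 = \left(-8\right) 5 = -40$)
$\left(79 + W{\left(k{\left(-5 \right)},-12 \right)}\right) 37 = \left(79 - 40\right) 37 = 39 \cdot 37 = 1443$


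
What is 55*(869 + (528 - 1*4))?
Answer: 76615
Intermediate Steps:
55*(869 + (528 - 1*4)) = 55*(869 + (528 - 4)) = 55*(869 + 524) = 55*1393 = 76615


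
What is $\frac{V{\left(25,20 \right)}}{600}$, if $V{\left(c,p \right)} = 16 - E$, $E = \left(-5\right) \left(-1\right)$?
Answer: $\frac{11}{600} \approx 0.018333$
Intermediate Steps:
$E = 5$
$V{\left(c,p \right)} = 11$ ($V{\left(c,p \right)} = 16 - 5 = 11$)
$\frac{V{\left(25,20 \right)}}{600} = \frac{11}{600}$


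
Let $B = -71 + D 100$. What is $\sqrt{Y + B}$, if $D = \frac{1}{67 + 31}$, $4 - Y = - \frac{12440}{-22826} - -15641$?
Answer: $\frac{i \sqrt{100254404732438}}{79891} \approx 125.33 i$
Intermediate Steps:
$Y = - \frac{178471301}{11413}$ ($Y = 4 - \left(- \frac{12440}{-22826} - -15641\right) = 4 - \left(\left(-12440\right) \left(- \frac{1}{22826}\right) + 15641\right) = 4 - \left(\frac{6220}{11413} + 15641\right) = 4 - \frac{178516953}{11413} = - \frac{178471301}{11413} \approx -15638.0$)
$D = \frac{1}{98} \approx 0.010204$
$B = - \frac{3429}{49}$ ($B = -71 + \frac{1}{98} \cdot 100 = -71 + \frac{50}{49} = - \frac{3429}{49} \approx -69.98$)
$\sqrt{Y + B} = \sqrt{- \frac{178471301}{11413} - \frac{3429}{49}} = \sqrt{- \frac{8784228926}{559237}} = \frac{i \sqrt{100254404732438}}{79891}$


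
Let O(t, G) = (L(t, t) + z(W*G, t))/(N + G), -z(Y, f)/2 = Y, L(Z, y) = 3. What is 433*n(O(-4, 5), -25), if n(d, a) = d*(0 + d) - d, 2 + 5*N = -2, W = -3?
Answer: 1143120/49 ≈ 23329.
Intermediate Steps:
N = -⅘ (N = -⅖ + (⅕)*(-2) = -⅖ - ⅖ = -⅘ ≈ -0.80000)
z(Y, f) = -2*Y
O(t, G) = (3 + 6*G)/(-⅘ + G) (O(t, G) = (3 - (-6)*G)/(-⅘ + G) = (3 + 6*G)/(-⅘ + G))
n(d, a) = d² - d (n(d, a) = d*d - d = d² - d)
433*n(O(-4, 5), -25) = 433*((15*(1 + 2*5)/(-4 + 5*5))*(-1 + 15*(1 + 2*5)/(-4 + 5*5))) = 433*((15*(1 + 10)/(-4 + 25))*(-1 + 15*(1 + 10)/(-4 + 25))) = 433*((15*11/21)*(-1 + 15*11/21)) = 433*((15*(1/21)*11)*(-1 + 15*(1/21)*11)) = 433*(55*(-1 + 55/7)/7) = 433*((55/7)*(48/7)) = 433*(2640/49) = 1143120/49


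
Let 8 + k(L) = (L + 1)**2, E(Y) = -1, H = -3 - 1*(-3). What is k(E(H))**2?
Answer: 64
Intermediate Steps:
H = 0 (H = -3 + 3 = 0)
k(L) = -8 + (1 + L)**2 (k(L) = -8 + (L + 1)**2 = -8 + (1 + L)**2)
k(E(H))**2 = (-8 + (1 - 1)**2)**2 = (-8 + 0**2)**2 = (-8 + 0)**2 = (-8)**2 = 64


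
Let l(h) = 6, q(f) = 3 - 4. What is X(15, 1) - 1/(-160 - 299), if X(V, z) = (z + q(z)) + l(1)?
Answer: 2755/459 ≈ 6.0022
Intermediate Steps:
q(f) = -1
X(V, z) = 5 + z (X(V, z) = (z - 1) + 6 = (-1 + z) + 6 = 5 + z)
X(15, 1) - 1/(-160 - 299) = (5 + 1) - 1/(-160 - 299) = 6 - 1/(-459) = 6 - 1*(-1/459) = 6 + 1/459 = 2755/459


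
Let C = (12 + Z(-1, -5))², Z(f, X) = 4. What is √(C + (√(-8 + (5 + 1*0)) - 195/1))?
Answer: √(61 + I*√3) ≈ 7.811 + 0.1109*I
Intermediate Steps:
C = 256 (C = (12 + 4)² = 16² = 256)
√(C + (√(-8 + (5 + 1*0)) - 195/1)) = √(256 + (√(-8 + (5 + 1*0)) - 195/1)) = √(256 + (√(-8 + (5 + 0)) - 195)) = √(256 + (√(-8 + 5) - 1*195)) = √(256 + (√(-3) - 195)) = √(256 + (I*√3 - 195)) = √(256 + (-195 + I*√3)) = √(61 + I*√3)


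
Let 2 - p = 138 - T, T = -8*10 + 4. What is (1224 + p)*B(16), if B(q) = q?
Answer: 16192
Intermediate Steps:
T = -76 (T = -80 + 4 = -76)
p = -212 (p = 2 - (138 - 1*(-76)) = 2 - (138 + 76) = 2 - 1*214 = 2 - 214 = -212)
(1224 + p)*B(16) = (1224 - 212)*16 = 1012*16 = 16192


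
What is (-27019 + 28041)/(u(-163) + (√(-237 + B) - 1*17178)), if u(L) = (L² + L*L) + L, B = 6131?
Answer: 36584534/1281419315 - 1022*√5894/1281419315 ≈ 0.028489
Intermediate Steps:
u(L) = L + 2*L² (u(L) = (L² + L²) + L = 2*L² + L = L + 2*L²)
(-27019 + 28041)/(u(-163) + (√(-237 + B) - 1*17178)) = (-27019 + 28041)/(-163*(1 + 2*(-163)) + (√(-237 + 6131) - 1*17178)) = 1022/(-163*(1 - 326) + (√5894 - 17178)) = 1022/(-163*(-325) + (-17178 + √5894)) = 1022/(52975 + (-17178 + √5894)) = 1022/(35797 + √5894)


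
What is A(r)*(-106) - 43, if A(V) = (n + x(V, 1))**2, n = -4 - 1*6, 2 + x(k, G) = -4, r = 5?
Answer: -27179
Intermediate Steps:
x(k, G) = -6 (x(k, G) = -2 - 4 = -6)
n = -10 (n = -4 - 6 = -10)
A(V) = 256 (A(V) = (-10 - 6)**2 = (-16)**2 = 256)
A(r)*(-106) - 43 = 256*(-106) - 43 = -27136 - 43 = -27179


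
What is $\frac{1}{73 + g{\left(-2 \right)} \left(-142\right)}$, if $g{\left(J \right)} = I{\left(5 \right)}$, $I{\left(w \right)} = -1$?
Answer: $\frac{1}{215} \approx 0.0046512$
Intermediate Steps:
$g{\left(J \right)} = -1$
$\frac{1}{73 + g{\left(-2 \right)} \left(-142\right)} = \frac{1}{73 - -142} = \frac{1}{73 + 142} = \frac{1}{215}$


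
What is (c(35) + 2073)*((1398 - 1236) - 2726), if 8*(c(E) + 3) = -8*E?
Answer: -5217740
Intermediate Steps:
c(E) = -3 - E (c(E) = -3 + (-8*E)/8 = -3 - E)
(c(35) + 2073)*((1398 - 1236) - 2726) = ((-3 - 1*35) + 2073)*((1398 - 1236) - 2726) = ((-3 - 35) + 2073)*(162 - 2726) = (-38 + 2073)*(-2564) = 2035*(-2564) = -5217740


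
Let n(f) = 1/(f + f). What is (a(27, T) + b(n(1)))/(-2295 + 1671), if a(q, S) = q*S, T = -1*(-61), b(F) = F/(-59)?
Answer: -194345/73632 ≈ -2.6394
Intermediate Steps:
n(f) = 1/(2*f)
b(F) = -F/59 (b(F) = F*(-1/59) = -F/59)
T = 61
a(q, S) = S*q
(a(27, T) + b(n(1)))/(-2295 + 1671) = (61*27 - 1/(118*1))/(-2295 + 1671) = (1647 - 1/118)/(-624) = (1647 - 1/59*½)*(-1/624) = (1647 - 1/118)*(-1/624) = (194345/118)*(-1/624) = -194345/73632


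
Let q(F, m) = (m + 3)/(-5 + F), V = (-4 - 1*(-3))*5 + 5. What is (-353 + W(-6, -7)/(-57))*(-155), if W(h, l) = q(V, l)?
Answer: 3118879/57 ≈ 54717.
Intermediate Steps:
V = 0 (V = (-4 + 3)*5 + 5 = -1*5 + 5 = -5 + 5 = 0)
q(F, m) = (3 + m)/(-5 + F)
W(h, l) = -⅗ - l/5 (W(h, l) = (3 + l)/(-5 + 0) = (3 + l)/(-5) = -(3 + l)/5 = -⅗ - l/5)
(-353 + W(-6, -7)/(-57))*(-155) = (-353 + (-⅗ - ⅕*(-7))/(-57))*(-155) = (-353 + (-⅗ + 7/5)*(-1/57))*(-155) = (-353 + (⅘)*(-1/57))*(-155) = (-353 - 4/285)*(-155) = -100609/285*(-155) = 3118879/57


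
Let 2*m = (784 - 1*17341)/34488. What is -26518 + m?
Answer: -609707375/22992 ≈ -26518.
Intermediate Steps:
m = -5519/22992 (m = ((784 - 1*17341)/34488)/2 = ((784 - 17341)*(1/34488))/2 = (-16557*1/34488)/2 = (½)*(-5519/11496) = -5519/22992 ≈ -0.24004)
-26518 + m = -26518 - 5519/22992 = -609707375/22992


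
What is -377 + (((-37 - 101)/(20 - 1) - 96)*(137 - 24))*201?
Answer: -44570069/19 ≈ -2.3458e+6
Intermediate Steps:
-377 + (((-37 - 101)/(20 - 1) - 96)*(137 - 24))*201 = -377 + ((-138/19 - 96)*113)*201 = -377 - 1962/19*113*201 = -377 - 221706/19*201 = -377 - 44562906/19 = -44570069/19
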